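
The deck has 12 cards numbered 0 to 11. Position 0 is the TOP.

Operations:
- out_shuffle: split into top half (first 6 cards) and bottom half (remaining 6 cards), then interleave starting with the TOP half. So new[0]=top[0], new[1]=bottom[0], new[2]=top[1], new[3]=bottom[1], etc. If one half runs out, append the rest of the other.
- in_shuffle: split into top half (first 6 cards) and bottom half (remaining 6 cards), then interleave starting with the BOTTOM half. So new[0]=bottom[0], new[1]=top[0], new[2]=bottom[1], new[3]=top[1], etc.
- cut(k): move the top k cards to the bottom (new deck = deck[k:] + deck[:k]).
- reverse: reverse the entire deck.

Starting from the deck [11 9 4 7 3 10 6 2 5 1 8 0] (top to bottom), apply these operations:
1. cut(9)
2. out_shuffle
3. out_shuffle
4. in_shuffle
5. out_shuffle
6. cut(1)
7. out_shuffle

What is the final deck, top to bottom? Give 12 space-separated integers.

Answer: 4 8 1 0 6 5 2 7 10 9 11 3

Derivation:
After op 1 (cut(9)): [1 8 0 11 9 4 7 3 10 6 2 5]
After op 2 (out_shuffle): [1 7 8 3 0 10 11 6 9 2 4 5]
After op 3 (out_shuffle): [1 11 7 6 8 9 3 2 0 4 10 5]
After op 4 (in_shuffle): [3 1 2 11 0 7 4 6 10 8 5 9]
After op 5 (out_shuffle): [3 4 1 6 2 10 11 8 0 5 7 9]
After op 6 (cut(1)): [4 1 6 2 10 11 8 0 5 7 9 3]
After op 7 (out_shuffle): [4 8 1 0 6 5 2 7 10 9 11 3]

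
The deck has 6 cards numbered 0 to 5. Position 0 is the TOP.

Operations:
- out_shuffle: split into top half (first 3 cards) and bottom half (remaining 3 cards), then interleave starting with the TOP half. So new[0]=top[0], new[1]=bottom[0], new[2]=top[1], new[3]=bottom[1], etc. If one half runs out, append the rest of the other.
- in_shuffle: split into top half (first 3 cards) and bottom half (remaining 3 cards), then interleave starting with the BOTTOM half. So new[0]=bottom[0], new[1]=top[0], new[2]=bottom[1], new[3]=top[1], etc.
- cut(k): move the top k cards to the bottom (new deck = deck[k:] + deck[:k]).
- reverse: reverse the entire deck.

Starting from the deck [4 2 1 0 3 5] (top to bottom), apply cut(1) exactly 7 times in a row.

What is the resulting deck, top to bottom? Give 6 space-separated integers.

After op 1 (cut(1)): [2 1 0 3 5 4]
After op 2 (cut(1)): [1 0 3 5 4 2]
After op 3 (cut(1)): [0 3 5 4 2 1]
After op 4 (cut(1)): [3 5 4 2 1 0]
After op 5 (cut(1)): [5 4 2 1 0 3]
After op 6 (cut(1)): [4 2 1 0 3 5]
After op 7 (cut(1)): [2 1 0 3 5 4]

Answer: 2 1 0 3 5 4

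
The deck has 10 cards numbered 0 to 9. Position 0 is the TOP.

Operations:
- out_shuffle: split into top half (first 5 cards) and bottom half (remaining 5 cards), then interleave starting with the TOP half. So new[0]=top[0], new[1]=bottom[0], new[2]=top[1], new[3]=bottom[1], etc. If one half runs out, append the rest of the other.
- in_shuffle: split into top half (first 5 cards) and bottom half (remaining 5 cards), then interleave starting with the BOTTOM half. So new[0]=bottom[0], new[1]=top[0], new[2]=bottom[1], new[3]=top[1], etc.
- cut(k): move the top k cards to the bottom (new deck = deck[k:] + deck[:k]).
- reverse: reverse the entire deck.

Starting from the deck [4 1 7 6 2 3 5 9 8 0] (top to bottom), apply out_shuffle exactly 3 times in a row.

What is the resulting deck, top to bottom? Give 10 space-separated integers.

After op 1 (out_shuffle): [4 3 1 5 7 9 6 8 2 0]
After op 2 (out_shuffle): [4 9 3 6 1 8 5 2 7 0]
After op 3 (out_shuffle): [4 8 9 5 3 2 6 7 1 0]

Answer: 4 8 9 5 3 2 6 7 1 0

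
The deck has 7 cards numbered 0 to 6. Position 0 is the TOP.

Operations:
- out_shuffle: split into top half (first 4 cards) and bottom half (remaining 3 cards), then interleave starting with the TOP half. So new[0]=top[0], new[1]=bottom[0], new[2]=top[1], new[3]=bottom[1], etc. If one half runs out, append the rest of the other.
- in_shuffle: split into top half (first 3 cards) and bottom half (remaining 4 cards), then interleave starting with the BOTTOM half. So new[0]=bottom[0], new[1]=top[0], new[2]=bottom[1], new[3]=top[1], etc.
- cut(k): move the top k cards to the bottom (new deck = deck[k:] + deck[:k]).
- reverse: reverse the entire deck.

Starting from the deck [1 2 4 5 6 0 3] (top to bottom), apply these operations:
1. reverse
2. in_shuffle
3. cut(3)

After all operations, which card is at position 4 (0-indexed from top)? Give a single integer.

After op 1 (reverse): [3 0 6 5 4 2 1]
After op 2 (in_shuffle): [5 3 4 0 2 6 1]
After op 3 (cut(3)): [0 2 6 1 5 3 4]
Position 4: card 5.

Answer: 5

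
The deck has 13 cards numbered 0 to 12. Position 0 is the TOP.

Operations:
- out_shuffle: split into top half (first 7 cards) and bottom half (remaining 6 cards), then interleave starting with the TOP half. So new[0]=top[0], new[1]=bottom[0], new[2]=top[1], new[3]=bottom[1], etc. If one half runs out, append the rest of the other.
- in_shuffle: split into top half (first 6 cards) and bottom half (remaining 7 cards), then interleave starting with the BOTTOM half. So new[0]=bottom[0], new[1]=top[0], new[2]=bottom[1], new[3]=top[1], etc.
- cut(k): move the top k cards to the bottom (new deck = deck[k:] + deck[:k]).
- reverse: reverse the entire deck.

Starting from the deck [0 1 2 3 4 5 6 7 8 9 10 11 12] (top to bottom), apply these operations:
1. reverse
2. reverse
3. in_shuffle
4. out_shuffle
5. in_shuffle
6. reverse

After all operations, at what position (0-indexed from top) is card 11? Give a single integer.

After op 1 (reverse): [12 11 10 9 8 7 6 5 4 3 2 1 0]
After op 2 (reverse): [0 1 2 3 4 5 6 7 8 9 10 11 12]
After op 3 (in_shuffle): [6 0 7 1 8 2 9 3 10 4 11 5 12]
After op 4 (out_shuffle): [6 3 0 10 7 4 1 11 8 5 2 12 9]
After op 5 (in_shuffle): [1 6 11 3 8 0 5 10 2 7 12 4 9]
After op 6 (reverse): [9 4 12 7 2 10 5 0 8 3 11 6 1]
Card 11 is at position 10.

Answer: 10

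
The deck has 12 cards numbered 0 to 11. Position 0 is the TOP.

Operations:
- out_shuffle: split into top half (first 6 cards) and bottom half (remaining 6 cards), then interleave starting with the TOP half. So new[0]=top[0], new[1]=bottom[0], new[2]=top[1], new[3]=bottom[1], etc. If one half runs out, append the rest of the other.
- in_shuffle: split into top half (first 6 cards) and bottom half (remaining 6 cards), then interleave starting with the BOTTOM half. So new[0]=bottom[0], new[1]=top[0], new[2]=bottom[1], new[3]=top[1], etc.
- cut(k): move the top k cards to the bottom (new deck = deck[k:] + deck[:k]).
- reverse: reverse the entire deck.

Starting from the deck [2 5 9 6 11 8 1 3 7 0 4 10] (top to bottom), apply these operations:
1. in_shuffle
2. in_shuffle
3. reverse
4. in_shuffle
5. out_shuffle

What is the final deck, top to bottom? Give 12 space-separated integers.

Answer: 3 6 9 10 4 1 8 5 2 0 7 11

Derivation:
After op 1 (in_shuffle): [1 2 3 5 7 9 0 6 4 11 10 8]
After op 2 (in_shuffle): [0 1 6 2 4 3 11 5 10 7 8 9]
After op 3 (reverse): [9 8 7 10 5 11 3 4 2 6 1 0]
After op 4 (in_shuffle): [3 9 4 8 2 7 6 10 1 5 0 11]
After op 5 (out_shuffle): [3 6 9 10 4 1 8 5 2 0 7 11]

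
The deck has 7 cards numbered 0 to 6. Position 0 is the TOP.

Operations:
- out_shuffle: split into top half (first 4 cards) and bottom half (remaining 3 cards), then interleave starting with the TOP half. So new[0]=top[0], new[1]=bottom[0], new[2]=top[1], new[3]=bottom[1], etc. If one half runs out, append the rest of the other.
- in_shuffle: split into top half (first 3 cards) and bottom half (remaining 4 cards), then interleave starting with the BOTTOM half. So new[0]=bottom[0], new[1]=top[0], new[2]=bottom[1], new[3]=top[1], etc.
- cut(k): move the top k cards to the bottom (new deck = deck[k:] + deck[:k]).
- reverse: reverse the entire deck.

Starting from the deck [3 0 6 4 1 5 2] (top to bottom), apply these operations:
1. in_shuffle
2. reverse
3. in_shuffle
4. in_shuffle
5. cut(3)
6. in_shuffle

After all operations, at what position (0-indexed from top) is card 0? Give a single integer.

Answer: 4

Derivation:
After op 1 (in_shuffle): [4 3 1 0 5 6 2]
After op 2 (reverse): [2 6 5 0 1 3 4]
After op 3 (in_shuffle): [0 2 1 6 3 5 4]
After op 4 (in_shuffle): [6 0 3 2 5 1 4]
After op 5 (cut(3)): [2 5 1 4 6 0 3]
After op 6 (in_shuffle): [4 2 6 5 0 1 3]
Card 0 is at position 4.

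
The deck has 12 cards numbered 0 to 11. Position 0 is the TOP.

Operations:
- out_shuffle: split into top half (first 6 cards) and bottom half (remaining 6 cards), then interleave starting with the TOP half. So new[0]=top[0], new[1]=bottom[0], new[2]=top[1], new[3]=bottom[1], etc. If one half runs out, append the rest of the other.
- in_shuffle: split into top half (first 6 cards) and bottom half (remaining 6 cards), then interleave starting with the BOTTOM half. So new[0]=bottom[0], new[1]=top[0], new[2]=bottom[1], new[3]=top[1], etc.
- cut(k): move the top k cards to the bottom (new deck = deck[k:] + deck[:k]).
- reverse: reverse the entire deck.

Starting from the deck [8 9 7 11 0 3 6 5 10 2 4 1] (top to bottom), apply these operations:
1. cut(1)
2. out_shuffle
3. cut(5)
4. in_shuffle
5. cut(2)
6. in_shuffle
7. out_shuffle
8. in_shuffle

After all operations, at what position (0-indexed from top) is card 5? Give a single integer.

Answer: 8

Derivation:
After op 1 (cut(1)): [9 7 11 0 3 6 5 10 2 4 1 8]
After op 2 (out_shuffle): [9 5 7 10 11 2 0 4 3 1 6 8]
After op 3 (cut(5)): [2 0 4 3 1 6 8 9 5 7 10 11]
After op 4 (in_shuffle): [8 2 9 0 5 4 7 3 10 1 11 6]
After op 5 (cut(2)): [9 0 5 4 7 3 10 1 11 6 8 2]
After op 6 (in_shuffle): [10 9 1 0 11 5 6 4 8 7 2 3]
After op 7 (out_shuffle): [10 6 9 4 1 8 0 7 11 2 5 3]
After op 8 (in_shuffle): [0 10 7 6 11 9 2 4 5 1 3 8]
Card 5 is at position 8.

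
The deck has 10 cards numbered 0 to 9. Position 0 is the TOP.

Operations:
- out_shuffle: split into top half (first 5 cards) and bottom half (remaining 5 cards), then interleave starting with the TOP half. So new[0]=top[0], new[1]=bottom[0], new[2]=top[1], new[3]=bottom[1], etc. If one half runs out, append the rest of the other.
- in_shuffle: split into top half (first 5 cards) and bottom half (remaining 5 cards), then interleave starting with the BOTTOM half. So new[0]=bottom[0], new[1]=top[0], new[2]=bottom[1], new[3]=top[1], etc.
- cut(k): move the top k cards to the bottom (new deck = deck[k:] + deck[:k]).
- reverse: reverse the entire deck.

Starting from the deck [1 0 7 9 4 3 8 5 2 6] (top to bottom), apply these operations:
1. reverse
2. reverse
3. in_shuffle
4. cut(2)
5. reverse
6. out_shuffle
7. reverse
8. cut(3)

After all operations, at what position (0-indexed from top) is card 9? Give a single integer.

After op 1 (reverse): [6 2 5 8 3 4 9 7 0 1]
After op 2 (reverse): [1 0 7 9 4 3 8 5 2 6]
After op 3 (in_shuffle): [3 1 8 0 5 7 2 9 6 4]
After op 4 (cut(2)): [8 0 5 7 2 9 6 4 3 1]
After op 5 (reverse): [1 3 4 6 9 2 7 5 0 8]
After op 6 (out_shuffle): [1 2 3 7 4 5 6 0 9 8]
After op 7 (reverse): [8 9 0 6 5 4 7 3 2 1]
After op 8 (cut(3)): [6 5 4 7 3 2 1 8 9 0]
Card 9 is at position 8.

Answer: 8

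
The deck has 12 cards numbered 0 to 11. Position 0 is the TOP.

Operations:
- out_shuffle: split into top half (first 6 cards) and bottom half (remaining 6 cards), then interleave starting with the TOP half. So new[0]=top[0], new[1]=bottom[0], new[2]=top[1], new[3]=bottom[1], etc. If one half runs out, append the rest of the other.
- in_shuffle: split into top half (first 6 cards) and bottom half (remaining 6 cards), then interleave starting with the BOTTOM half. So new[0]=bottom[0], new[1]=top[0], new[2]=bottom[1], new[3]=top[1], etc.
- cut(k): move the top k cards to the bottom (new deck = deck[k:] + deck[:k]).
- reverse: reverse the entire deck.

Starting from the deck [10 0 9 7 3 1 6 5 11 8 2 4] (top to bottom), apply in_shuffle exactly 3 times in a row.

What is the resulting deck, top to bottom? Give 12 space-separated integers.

After op 1 (in_shuffle): [6 10 5 0 11 9 8 7 2 3 4 1]
After op 2 (in_shuffle): [8 6 7 10 2 5 3 0 4 11 1 9]
After op 3 (in_shuffle): [3 8 0 6 4 7 11 10 1 2 9 5]

Answer: 3 8 0 6 4 7 11 10 1 2 9 5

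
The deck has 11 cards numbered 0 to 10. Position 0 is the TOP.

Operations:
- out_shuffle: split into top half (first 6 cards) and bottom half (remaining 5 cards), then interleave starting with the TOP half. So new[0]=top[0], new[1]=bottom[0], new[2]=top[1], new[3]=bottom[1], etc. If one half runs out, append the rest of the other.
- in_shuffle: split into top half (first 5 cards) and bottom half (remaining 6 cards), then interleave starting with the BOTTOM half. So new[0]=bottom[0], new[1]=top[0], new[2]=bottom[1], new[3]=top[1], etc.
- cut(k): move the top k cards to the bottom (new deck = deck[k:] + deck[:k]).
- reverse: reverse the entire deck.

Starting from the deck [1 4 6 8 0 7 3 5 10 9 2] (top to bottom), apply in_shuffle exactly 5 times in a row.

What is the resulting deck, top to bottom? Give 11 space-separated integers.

After op 1 (in_shuffle): [7 1 3 4 5 6 10 8 9 0 2]
After op 2 (in_shuffle): [6 7 10 1 8 3 9 4 0 5 2]
After op 3 (in_shuffle): [3 6 9 7 4 10 0 1 5 8 2]
After op 4 (in_shuffle): [10 3 0 6 1 9 5 7 8 4 2]
After op 5 (in_shuffle): [9 10 5 3 7 0 8 6 4 1 2]

Answer: 9 10 5 3 7 0 8 6 4 1 2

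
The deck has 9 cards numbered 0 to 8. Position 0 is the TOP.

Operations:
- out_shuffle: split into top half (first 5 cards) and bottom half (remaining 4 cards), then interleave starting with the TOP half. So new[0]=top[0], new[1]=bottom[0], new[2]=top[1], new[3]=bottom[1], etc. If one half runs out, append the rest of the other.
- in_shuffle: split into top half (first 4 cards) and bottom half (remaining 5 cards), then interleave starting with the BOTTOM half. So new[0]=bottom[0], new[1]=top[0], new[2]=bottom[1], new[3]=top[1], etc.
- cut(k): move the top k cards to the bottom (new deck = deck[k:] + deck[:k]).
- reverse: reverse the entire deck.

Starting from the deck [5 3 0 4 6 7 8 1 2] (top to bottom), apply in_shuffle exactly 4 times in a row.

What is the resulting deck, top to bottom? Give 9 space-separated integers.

Answer: 4 1 0 8 3 7 5 6 2

Derivation:
After op 1 (in_shuffle): [6 5 7 3 8 0 1 4 2]
After op 2 (in_shuffle): [8 6 0 5 1 7 4 3 2]
After op 3 (in_shuffle): [1 8 7 6 4 0 3 5 2]
After op 4 (in_shuffle): [4 1 0 8 3 7 5 6 2]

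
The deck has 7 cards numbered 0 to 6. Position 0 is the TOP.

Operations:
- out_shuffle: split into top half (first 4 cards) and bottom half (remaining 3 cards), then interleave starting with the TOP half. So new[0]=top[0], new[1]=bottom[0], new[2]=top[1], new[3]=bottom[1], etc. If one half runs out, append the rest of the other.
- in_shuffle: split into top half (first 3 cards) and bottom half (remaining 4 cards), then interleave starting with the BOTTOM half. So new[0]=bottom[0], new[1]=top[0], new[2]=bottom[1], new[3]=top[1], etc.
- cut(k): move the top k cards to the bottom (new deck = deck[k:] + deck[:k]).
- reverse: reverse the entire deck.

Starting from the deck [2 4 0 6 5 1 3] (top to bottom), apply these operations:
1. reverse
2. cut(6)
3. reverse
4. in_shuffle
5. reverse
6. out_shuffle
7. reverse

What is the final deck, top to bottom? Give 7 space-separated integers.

Answer: 0 5 3 4 6 1 2

Derivation:
After op 1 (reverse): [3 1 5 6 0 4 2]
After op 2 (cut(6)): [2 3 1 5 6 0 4]
After op 3 (reverse): [4 0 6 5 1 3 2]
After op 4 (in_shuffle): [5 4 1 0 3 6 2]
After op 5 (reverse): [2 6 3 0 1 4 5]
After op 6 (out_shuffle): [2 1 6 4 3 5 0]
After op 7 (reverse): [0 5 3 4 6 1 2]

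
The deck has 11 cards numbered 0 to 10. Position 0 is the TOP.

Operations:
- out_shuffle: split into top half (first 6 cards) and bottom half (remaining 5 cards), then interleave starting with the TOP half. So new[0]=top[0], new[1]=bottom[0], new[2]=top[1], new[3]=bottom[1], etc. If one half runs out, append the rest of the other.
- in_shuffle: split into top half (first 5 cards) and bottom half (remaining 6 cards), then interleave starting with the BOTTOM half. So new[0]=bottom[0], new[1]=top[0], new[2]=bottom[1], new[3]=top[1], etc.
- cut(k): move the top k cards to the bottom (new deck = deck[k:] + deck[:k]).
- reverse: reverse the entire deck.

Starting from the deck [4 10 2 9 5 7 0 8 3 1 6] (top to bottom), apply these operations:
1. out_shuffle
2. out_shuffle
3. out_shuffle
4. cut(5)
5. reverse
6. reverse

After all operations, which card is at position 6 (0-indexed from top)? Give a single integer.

After op 1 (out_shuffle): [4 0 10 8 2 3 9 1 5 6 7]
After op 2 (out_shuffle): [4 9 0 1 10 5 8 6 2 7 3]
After op 3 (out_shuffle): [4 8 9 6 0 2 1 7 10 3 5]
After op 4 (cut(5)): [2 1 7 10 3 5 4 8 9 6 0]
After op 5 (reverse): [0 6 9 8 4 5 3 10 7 1 2]
After op 6 (reverse): [2 1 7 10 3 5 4 8 9 6 0]
Position 6: card 4.

Answer: 4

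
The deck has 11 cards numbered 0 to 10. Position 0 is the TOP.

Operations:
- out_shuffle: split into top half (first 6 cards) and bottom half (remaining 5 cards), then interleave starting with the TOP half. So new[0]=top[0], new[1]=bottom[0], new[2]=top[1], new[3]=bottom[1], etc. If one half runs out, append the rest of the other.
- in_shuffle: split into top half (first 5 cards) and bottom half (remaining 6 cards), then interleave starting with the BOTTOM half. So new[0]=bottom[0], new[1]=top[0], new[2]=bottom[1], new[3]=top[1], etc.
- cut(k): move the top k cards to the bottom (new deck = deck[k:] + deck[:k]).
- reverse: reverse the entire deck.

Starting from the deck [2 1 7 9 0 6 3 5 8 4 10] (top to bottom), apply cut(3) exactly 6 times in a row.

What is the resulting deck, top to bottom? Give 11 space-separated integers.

After op 1 (cut(3)): [9 0 6 3 5 8 4 10 2 1 7]
After op 2 (cut(3)): [3 5 8 4 10 2 1 7 9 0 6]
After op 3 (cut(3)): [4 10 2 1 7 9 0 6 3 5 8]
After op 4 (cut(3)): [1 7 9 0 6 3 5 8 4 10 2]
After op 5 (cut(3)): [0 6 3 5 8 4 10 2 1 7 9]
After op 6 (cut(3)): [5 8 4 10 2 1 7 9 0 6 3]

Answer: 5 8 4 10 2 1 7 9 0 6 3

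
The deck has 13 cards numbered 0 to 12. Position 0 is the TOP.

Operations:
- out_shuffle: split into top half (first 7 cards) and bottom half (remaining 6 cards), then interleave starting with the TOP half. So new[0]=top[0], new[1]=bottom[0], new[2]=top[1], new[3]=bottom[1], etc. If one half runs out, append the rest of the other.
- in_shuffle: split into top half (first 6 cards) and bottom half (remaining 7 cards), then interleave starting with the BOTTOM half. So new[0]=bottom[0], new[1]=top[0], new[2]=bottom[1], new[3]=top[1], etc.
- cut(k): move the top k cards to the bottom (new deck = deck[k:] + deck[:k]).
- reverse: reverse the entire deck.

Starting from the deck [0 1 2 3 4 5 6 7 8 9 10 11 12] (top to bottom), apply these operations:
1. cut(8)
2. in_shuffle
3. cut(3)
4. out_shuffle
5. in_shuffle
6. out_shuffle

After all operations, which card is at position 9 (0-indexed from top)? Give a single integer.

Answer: 7

Derivation:
After op 1 (cut(8)): [8 9 10 11 12 0 1 2 3 4 5 6 7]
After op 2 (in_shuffle): [1 8 2 9 3 10 4 11 5 12 6 0 7]
After op 3 (cut(3)): [9 3 10 4 11 5 12 6 0 7 1 8 2]
After op 4 (out_shuffle): [9 6 3 0 10 7 4 1 11 8 5 2 12]
After op 5 (in_shuffle): [4 9 1 6 11 3 8 0 5 10 2 7 12]
After op 6 (out_shuffle): [4 0 9 5 1 10 6 2 11 7 3 12 8]
Position 9: card 7.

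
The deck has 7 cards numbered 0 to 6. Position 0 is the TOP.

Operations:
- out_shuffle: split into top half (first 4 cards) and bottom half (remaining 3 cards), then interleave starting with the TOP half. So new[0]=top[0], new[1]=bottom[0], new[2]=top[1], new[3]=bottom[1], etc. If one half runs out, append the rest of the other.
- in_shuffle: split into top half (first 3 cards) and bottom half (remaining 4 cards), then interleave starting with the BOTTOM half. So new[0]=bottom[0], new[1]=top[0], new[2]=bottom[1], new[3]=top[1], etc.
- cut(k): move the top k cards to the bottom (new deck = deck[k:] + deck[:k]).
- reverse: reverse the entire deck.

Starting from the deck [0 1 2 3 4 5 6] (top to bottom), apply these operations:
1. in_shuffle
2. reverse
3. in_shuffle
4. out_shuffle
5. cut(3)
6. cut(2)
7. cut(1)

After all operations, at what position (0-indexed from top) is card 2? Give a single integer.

After op 1 (in_shuffle): [3 0 4 1 5 2 6]
After op 2 (reverse): [6 2 5 1 4 0 3]
After op 3 (in_shuffle): [1 6 4 2 0 5 3]
After op 4 (out_shuffle): [1 0 6 5 4 3 2]
After op 5 (cut(3)): [5 4 3 2 1 0 6]
After op 6 (cut(2)): [3 2 1 0 6 5 4]
After op 7 (cut(1)): [2 1 0 6 5 4 3]
Card 2 is at position 0.

Answer: 0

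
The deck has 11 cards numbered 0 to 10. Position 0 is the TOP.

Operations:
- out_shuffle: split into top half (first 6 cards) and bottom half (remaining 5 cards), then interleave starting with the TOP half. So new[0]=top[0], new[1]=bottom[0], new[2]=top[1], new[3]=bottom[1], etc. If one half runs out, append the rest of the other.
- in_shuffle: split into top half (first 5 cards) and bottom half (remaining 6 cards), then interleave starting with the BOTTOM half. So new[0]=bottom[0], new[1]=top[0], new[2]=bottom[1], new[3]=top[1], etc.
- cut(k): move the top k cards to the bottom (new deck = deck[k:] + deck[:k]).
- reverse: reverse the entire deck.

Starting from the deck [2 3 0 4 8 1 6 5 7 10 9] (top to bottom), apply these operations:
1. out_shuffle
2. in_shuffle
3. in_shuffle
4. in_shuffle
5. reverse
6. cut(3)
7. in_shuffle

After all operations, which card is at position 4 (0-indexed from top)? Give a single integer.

After op 1 (out_shuffle): [2 6 3 5 0 7 4 10 8 9 1]
After op 2 (in_shuffle): [7 2 4 6 10 3 8 5 9 0 1]
After op 3 (in_shuffle): [3 7 8 2 5 4 9 6 0 10 1]
After op 4 (in_shuffle): [4 3 9 7 6 8 0 2 10 5 1]
After op 5 (reverse): [1 5 10 2 0 8 6 7 9 3 4]
After op 6 (cut(3)): [2 0 8 6 7 9 3 4 1 5 10]
After op 7 (in_shuffle): [9 2 3 0 4 8 1 6 5 7 10]
Position 4: card 4.

Answer: 4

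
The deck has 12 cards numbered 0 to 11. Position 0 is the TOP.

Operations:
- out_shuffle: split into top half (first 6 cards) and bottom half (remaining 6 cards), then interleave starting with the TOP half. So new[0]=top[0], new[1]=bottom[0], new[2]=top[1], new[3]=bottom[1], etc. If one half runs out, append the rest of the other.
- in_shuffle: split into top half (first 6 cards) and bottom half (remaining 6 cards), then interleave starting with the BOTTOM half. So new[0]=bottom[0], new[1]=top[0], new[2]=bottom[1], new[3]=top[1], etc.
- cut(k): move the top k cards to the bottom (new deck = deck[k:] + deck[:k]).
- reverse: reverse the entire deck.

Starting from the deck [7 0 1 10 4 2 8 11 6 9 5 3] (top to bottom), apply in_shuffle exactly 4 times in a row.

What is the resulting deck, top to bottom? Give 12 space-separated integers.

Answer: 6 4 7 9 2 0 5 8 1 3 11 10

Derivation:
After op 1 (in_shuffle): [8 7 11 0 6 1 9 10 5 4 3 2]
After op 2 (in_shuffle): [9 8 10 7 5 11 4 0 3 6 2 1]
After op 3 (in_shuffle): [4 9 0 8 3 10 6 7 2 5 1 11]
After op 4 (in_shuffle): [6 4 7 9 2 0 5 8 1 3 11 10]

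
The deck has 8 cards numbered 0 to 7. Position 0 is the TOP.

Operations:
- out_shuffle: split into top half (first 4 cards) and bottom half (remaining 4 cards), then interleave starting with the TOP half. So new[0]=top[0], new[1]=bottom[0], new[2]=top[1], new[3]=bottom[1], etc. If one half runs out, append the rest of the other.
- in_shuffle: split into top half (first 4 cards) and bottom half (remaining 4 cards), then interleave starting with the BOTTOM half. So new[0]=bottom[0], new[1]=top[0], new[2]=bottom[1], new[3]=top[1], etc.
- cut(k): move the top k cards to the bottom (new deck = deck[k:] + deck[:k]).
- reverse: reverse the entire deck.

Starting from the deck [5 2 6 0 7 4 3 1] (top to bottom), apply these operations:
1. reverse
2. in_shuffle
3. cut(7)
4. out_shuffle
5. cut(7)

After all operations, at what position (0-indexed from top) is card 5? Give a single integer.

After op 1 (reverse): [1 3 4 7 0 6 2 5]
After op 2 (in_shuffle): [0 1 6 3 2 4 5 7]
After op 3 (cut(7)): [7 0 1 6 3 2 4 5]
After op 4 (out_shuffle): [7 3 0 2 1 4 6 5]
After op 5 (cut(7)): [5 7 3 0 2 1 4 6]
Card 5 is at position 0.

Answer: 0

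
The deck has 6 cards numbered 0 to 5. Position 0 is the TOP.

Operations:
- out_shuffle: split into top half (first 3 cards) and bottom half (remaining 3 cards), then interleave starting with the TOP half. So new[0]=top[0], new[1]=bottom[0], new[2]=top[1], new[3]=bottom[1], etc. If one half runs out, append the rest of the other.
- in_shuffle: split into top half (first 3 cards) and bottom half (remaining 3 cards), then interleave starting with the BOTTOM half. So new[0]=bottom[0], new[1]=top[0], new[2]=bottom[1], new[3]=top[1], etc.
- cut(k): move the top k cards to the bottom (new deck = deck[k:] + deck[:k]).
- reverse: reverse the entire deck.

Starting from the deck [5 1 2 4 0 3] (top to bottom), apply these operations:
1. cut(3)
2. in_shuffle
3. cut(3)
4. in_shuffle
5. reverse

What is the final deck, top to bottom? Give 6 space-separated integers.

Answer: 3 1 2 4 0 5

Derivation:
After op 1 (cut(3)): [4 0 3 5 1 2]
After op 2 (in_shuffle): [5 4 1 0 2 3]
After op 3 (cut(3)): [0 2 3 5 4 1]
After op 4 (in_shuffle): [5 0 4 2 1 3]
After op 5 (reverse): [3 1 2 4 0 5]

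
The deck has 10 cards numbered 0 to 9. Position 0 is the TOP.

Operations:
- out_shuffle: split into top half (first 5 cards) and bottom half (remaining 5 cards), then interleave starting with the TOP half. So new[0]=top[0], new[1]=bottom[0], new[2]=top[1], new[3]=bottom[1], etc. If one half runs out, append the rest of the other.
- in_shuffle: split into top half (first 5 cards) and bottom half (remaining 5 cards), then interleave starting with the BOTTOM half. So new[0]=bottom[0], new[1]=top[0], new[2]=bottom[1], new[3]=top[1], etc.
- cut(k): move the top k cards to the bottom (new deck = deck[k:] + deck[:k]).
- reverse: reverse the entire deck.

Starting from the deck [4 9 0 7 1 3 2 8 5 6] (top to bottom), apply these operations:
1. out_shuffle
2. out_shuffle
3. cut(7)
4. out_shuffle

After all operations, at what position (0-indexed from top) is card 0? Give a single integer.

After op 1 (out_shuffle): [4 3 9 2 0 8 7 5 1 6]
After op 2 (out_shuffle): [4 8 3 7 9 5 2 1 0 6]
After op 3 (cut(7)): [1 0 6 4 8 3 7 9 5 2]
After op 4 (out_shuffle): [1 3 0 7 6 9 4 5 8 2]
Card 0 is at position 2.

Answer: 2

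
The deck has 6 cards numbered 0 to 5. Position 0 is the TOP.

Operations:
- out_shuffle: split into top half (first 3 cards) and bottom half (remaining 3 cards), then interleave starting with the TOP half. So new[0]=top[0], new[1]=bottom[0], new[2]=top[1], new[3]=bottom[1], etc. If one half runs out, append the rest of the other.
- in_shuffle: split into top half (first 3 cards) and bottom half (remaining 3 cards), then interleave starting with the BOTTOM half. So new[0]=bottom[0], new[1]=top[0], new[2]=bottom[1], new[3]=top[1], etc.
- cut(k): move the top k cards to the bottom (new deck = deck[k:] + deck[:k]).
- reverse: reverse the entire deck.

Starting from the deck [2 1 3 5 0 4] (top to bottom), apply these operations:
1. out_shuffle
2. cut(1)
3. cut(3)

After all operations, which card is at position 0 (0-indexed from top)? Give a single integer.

Answer: 3

Derivation:
After op 1 (out_shuffle): [2 5 1 0 3 4]
After op 2 (cut(1)): [5 1 0 3 4 2]
After op 3 (cut(3)): [3 4 2 5 1 0]
Position 0: card 3.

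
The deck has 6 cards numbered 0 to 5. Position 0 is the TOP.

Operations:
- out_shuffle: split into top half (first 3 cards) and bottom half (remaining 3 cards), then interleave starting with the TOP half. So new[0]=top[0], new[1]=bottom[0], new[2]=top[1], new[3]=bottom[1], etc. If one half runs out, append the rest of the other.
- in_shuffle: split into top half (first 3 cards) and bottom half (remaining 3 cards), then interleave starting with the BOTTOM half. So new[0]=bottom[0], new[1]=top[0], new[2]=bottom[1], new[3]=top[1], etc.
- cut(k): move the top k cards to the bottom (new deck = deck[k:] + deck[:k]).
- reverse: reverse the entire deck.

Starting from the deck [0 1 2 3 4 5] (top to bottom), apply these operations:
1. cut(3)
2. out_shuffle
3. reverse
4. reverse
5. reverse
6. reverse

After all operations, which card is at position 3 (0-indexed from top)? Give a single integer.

After op 1 (cut(3)): [3 4 5 0 1 2]
After op 2 (out_shuffle): [3 0 4 1 5 2]
After op 3 (reverse): [2 5 1 4 0 3]
After op 4 (reverse): [3 0 4 1 5 2]
After op 5 (reverse): [2 5 1 4 0 3]
After op 6 (reverse): [3 0 4 1 5 2]
Position 3: card 1.

Answer: 1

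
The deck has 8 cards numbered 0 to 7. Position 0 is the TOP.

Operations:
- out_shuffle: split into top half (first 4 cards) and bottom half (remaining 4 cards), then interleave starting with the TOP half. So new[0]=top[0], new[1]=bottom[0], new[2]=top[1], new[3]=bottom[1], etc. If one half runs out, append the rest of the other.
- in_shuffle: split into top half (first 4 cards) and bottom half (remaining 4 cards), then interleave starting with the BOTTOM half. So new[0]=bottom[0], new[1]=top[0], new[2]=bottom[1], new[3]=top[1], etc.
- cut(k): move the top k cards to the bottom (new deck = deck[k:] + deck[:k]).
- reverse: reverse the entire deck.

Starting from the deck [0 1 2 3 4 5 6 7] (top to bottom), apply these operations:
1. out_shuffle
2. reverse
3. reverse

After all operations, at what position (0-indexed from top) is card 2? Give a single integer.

After op 1 (out_shuffle): [0 4 1 5 2 6 3 7]
After op 2 (reverse): [7 3 6 2 5 1 4 0]
After op 3 (reverse): [0 4 1 5 2 6 3 7]
Card 2 is at position 4.

Answer: 4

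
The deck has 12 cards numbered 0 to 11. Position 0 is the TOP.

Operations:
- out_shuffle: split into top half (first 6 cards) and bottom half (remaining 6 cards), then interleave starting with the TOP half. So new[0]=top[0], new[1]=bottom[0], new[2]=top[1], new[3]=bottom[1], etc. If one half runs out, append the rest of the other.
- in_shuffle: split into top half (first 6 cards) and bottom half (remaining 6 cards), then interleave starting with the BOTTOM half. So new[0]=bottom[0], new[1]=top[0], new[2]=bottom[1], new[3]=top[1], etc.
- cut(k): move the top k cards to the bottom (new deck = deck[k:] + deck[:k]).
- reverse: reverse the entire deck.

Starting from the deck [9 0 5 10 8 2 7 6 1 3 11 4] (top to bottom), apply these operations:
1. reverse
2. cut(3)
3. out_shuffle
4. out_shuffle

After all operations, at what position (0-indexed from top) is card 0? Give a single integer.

Answer: 6

Derivation:
After op 1 (reverse): [4 11 3 1 6 7 2 8 10 5 0 9]
After op 2 (cut(3)): [1 6 7 2 8 10 5 0 9 4 11 3]
After op 3 (out_shuffle): [1 5 6 0 7 9 2 4 8 11 10 3]
After op 4 (out_shuffle): [1 2 5 4 6 8 0 11 7 10 9 3]
Card 0 is at position 6.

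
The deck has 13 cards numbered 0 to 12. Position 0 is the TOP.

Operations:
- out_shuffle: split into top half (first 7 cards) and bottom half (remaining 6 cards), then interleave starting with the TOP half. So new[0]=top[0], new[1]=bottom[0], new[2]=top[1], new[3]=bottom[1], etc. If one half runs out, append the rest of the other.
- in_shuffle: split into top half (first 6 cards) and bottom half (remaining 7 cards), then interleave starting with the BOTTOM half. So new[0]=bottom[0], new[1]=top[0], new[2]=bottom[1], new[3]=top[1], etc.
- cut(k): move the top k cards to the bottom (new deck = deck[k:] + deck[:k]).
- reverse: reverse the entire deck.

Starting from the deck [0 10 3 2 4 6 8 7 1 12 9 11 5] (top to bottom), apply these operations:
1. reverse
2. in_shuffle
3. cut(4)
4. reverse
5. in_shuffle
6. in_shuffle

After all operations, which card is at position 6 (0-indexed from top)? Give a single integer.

Answer: 0

Derivation:
After op 1 (reverse): [5 11 9 12 1 7 8 6 4 2 3 10 0]
After op 2 (in_shuffle): [8 5 6 11 4 9 2 12 3 1 10 7 0]
After op 3 (cut(4)): [4 9 2 12 3 1 10 7 0 8 5 6 11]
After op 4 (reverse): [11 6 5 8 0 7 10 1 3 12 2 9 4]
After op 5 (in_shuffle): [10 11 1 6 3 5 12 8 2 0 9 7 4]
After op 6 (in_shuffle): [12 10 8 11 2 1 0 6 9 3 7 5 4]
Position 6: card 0.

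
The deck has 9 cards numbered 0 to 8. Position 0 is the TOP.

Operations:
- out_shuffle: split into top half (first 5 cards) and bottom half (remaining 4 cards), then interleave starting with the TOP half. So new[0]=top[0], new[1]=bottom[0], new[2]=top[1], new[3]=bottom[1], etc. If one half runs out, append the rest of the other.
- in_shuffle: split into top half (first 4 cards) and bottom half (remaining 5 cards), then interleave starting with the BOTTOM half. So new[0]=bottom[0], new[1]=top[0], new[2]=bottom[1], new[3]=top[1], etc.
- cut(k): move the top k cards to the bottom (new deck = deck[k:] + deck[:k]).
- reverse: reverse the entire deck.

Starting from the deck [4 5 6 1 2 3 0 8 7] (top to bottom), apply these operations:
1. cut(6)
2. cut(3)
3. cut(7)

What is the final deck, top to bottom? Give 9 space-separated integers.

After op 1 (cut(6)): [0 8 7 4 5 6 1 2 3]
After op 2 (cut(3)): [4 5 6 1 2 3 0 8 7]
After op 3 (cut(7)): [8 7 4 5 6 1 2 3 0]

Answer: 8 7 4 5 6 1 2 3 0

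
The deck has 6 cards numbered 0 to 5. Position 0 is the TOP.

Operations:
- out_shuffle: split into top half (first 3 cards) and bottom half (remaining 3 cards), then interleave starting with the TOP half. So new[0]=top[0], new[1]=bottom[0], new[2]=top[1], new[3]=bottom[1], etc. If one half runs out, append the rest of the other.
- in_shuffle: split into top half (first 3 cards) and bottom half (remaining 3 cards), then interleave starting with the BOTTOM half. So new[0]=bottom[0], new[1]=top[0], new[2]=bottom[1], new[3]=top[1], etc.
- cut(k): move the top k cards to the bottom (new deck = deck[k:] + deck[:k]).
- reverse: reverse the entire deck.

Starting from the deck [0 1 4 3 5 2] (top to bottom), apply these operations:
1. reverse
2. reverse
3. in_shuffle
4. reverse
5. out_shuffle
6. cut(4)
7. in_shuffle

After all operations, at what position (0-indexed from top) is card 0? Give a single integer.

Answer: 4

Derivation:
After op 1 (reverse): [2 5 3 4 1 0]
After op 2 (reverse): [0 1 4 3 5 2]
After op 3 (in_shuffle): [3 0 5 1 2 4]
After op 4 (reverse): [4 2 1 5 0 3]
After op 5 (out_shuffle): [4 5 2 0 1 3]
After op 6 (cut(4)): [1 3 4 5 2 0]
After op 7 (in_shuffle): [5 1 2 3 0 4]
Card 0 is at position 4.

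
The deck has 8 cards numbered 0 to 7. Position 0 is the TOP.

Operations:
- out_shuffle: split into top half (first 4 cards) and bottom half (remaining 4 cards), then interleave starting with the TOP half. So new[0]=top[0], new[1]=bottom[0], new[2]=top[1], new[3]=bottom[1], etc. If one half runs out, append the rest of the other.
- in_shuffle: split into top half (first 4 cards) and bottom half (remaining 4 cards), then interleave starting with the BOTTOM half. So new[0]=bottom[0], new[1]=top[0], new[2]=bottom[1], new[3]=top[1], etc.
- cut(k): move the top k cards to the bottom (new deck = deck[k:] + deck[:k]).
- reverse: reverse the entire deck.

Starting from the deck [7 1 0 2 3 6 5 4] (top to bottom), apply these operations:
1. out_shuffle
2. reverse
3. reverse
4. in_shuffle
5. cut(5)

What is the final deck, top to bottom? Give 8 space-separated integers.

Answer: 1 4 6 0 7 5 3 2

Derivation:
After op 1 (out_shuffle): [7 3 1 6 0 5 2 4]
After op 2 (reverse): [4 2 5 0 6 1 3 7]
After op 3 (reverse): [7 3 1 6 0 5 2 4]
After op 4 (in_shuffle): [0 7 5 3 2 1 4 6]
After op 5 (cut(5)): [1 4 6 0 7 5 3 2]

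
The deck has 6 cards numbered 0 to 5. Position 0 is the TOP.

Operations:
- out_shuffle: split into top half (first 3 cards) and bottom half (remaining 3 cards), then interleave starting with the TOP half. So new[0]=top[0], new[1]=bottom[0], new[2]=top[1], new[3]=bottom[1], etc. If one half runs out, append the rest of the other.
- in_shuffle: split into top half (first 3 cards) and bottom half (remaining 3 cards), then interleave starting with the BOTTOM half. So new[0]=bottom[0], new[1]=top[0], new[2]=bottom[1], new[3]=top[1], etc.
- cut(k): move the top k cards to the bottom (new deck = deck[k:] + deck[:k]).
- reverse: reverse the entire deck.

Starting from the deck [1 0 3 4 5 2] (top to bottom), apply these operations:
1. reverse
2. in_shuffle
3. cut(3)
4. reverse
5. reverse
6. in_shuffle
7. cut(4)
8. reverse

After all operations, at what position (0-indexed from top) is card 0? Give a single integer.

Answer: 5

Derivation:
After op 1 (reverse): [2 5 4 3 0 1]
After op 2 (in_shuffle): [3 2 0 5 1 4]
After op 3 (cut(3)): [5 1 4 3 2 0]
After op 4 (reverse): [0 2 3 4 1 5]
After op 5 (reverse): [5 1 4 3 2 0]
After op 6 (in_shuffle): [3 5 2 1 0 4]
After op 7 (cut(4)): [0 4 3 5 2 1]
After op 8 (reverse): [1 2 5 3 4 0]
Card 0 is at position 5.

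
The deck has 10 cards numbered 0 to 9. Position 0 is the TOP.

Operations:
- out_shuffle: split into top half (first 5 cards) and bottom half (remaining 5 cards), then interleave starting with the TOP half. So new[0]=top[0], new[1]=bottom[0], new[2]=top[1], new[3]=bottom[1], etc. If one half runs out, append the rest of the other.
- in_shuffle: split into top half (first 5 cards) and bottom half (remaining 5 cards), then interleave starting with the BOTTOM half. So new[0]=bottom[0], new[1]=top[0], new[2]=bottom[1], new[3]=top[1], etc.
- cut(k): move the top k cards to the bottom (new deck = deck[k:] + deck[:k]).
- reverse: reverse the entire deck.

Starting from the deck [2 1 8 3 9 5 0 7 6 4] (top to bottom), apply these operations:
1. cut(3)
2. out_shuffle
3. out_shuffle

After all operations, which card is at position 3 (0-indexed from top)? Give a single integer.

After op 1 (cut(3)): [3 9 5 0 7 6 4 2 1 8]
After op 2 (out_shuffle): [3 6 9 4 5 2 0 1 7 8]
After op 3 (out_shuffle): [3 2 6 0 9 1 4 7 5 8]
Position 3: card 0.

Answer: 0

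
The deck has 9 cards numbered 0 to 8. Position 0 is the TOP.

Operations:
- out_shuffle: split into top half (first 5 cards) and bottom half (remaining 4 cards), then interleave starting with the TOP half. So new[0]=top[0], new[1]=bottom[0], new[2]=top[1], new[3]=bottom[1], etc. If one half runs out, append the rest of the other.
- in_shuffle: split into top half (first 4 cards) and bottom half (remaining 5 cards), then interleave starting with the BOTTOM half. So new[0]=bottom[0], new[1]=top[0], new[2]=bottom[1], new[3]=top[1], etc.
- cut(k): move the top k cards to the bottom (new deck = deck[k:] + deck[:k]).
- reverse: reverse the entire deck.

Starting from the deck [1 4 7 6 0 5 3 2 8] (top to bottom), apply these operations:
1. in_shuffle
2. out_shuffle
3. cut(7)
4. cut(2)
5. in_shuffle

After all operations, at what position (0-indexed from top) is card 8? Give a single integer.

After op 1 (in_shuffle): [0 1 5 4 3 7 2 6 8]
After op 2 (out_shuffle): [0 7 1 2 5 6 4 8 3]
After op 3 (cut(7)): [8 3 0 7 1 2 5 6 4]
After op 4 (cut(2)): [0 7 1 2 5 6 4 8 3]
After op 5 (in_shuffle): [5 0 6 7 4 1 8 2 3]
Card 8 is at position 6.

Answer: 6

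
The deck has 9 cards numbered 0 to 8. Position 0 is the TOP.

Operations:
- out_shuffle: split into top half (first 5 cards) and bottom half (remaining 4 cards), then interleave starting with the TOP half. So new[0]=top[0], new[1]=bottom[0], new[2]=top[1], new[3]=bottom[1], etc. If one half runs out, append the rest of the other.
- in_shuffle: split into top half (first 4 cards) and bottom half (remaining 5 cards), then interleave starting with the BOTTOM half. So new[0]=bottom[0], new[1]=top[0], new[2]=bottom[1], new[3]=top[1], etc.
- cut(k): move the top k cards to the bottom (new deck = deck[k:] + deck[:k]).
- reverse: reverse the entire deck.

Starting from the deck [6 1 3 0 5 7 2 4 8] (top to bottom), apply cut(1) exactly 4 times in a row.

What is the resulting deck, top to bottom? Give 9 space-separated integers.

After op 1 (cut(1)): [1 3 0 5 7 2 4 8 6]
After op 2 (cut(1)): [3 0 5 7 2 4 8 6 1]
After op 3 (cut(1)): [0 5 7 2 4 8 6 1 3]
After op 4 (cut(1)): [5 7 2 4 8 6 1 3 0]

Answer: 5 7 2 4 8 6 1 3 0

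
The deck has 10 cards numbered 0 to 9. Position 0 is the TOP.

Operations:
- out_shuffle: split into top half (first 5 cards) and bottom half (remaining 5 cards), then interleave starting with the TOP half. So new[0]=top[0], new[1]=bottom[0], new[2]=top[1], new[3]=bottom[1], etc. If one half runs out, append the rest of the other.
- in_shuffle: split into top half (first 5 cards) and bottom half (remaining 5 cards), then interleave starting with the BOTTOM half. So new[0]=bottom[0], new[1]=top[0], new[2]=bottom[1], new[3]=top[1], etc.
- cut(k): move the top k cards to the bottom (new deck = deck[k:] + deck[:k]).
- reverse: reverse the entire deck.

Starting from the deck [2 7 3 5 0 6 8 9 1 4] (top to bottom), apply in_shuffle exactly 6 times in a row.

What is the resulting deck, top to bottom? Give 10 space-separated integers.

Answer: 0 4 5 1 3 9 7 8 2 6

Derivation:
After op 1 (in_shuffle): [6 2 8 7 9 3 1 5 4 0]
After op 2 (in_shuffle): [3 6 1 2 5 8 4 7 0 9]
After op 3 (in_shuffle): [8 3 4 6 7 1 0 2 9 5]
After op 4 (in_shuffle): [1 8 0 3 2 4 9 6 5 7]
After op 5 (in_shuffle): [4 1 9 8 6 0 5 3 7 2]
After op 6 (in_shuffle): [0 4 5 1 3 9 7 8 2 6]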